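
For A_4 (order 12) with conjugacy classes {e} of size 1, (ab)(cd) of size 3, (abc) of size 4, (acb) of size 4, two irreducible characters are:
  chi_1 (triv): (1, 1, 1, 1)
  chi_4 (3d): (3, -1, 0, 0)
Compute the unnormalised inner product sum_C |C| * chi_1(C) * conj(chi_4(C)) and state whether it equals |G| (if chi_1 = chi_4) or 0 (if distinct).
Sum = 0; so <chi_1, chi_4> = 0 (distinct irreducibles are orthogonal).

Reasoning: Compute term by term over conjugacy classes (|C| * chi_1(C) * conj(chi_4(C))):
  1*(1)*conj(3) + 3*(1)*conj(-1) + 4*(1)*conj(0) + 4*(1)*conj(0)
  = (3) + (-3) + (0) + (0)
  = 0.
(Exp terms are combined using exp(i*s)*conj(exp(i*t)) = exp(i*(s-t)), and sums of them are collapsed using the identity that for every m > 1 the m distinct m-th roots of unity sum to 0, e.g. 1 + exp(2*I*pi/3) + exp(-2*I*pi/3) = 0.)
Dividing by |G| = 12 gives 0/12 = 0, matching the row-orthogonality relation <chi_1, chi_4> = [chi_1 = chi_4].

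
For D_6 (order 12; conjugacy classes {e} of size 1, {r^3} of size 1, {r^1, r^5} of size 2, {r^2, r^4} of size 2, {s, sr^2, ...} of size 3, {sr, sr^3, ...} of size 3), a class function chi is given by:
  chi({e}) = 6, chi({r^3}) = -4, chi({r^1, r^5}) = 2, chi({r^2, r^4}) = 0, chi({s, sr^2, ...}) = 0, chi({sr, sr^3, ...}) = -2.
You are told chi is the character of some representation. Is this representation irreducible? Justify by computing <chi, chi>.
Not irreducible (reducible): <chi, chi> = 6 > 1.

Argument: <chi, chi> = (1/|G|) sum_C |C| * |chi(C)|^2 = (1/12)[1*|6|^2 + 1*|-4|^2 + 2*|2|^2 + 2*|0|^2 + 3*|0|^2 + 3*|-2|^2]
  = (1/12)[(36) + (16) + (8) + (0) + (0) + (12)] = 72/12 = 6.
A character is irreducible iff <chi, chi> = 1, so this representation is reducible.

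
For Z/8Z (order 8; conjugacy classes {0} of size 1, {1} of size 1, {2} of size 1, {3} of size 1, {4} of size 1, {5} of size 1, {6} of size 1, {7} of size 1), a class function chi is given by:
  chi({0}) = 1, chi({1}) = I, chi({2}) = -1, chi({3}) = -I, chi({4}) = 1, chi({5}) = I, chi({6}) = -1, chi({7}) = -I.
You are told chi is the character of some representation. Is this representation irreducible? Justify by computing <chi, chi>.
Irreducible: <chi, chi> = 1.

Derivation: <chi, chi> = (1/|G|) sum_C |C| * |chi(C)|^2 = (1/8)[1*|1|^2 + 1*|I|^2 + 1*|-1|^2 + 1*|-I|^2 + 1*|1|^2 + 1*|I|^2 + 1*|-1|^2 + 1*|-I|^2]
  = (1/8)[(1) + (1) + (1) + (1) + (1) + (1) + (1) + (1)] = 8/8 = 1.
(Exp terms are combined using exp(i*s)*conj(exp(i*t)) = exp(i*(s-t)), and sums of them are collapsed using the identity that for every m > 1 the m distinct m-th roots of unity sum to 0, e.g. 1 + exp(2*I*pi/3) + exp(-2*I*pi/3) = 0.)
A character is irreducible iff <chi, chi> = 1, so this representation is irreducible.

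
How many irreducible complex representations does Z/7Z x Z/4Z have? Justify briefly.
28

Working: The number of irreducible complex representations of a finite group equals its number of conjugacy classes. Z/7Z x Z/4Z is abelian of order 28, so every element is its own conjugacy class: 28 classes, so Z/7Z x Z/4Z (order 28) has exactly 28 irreducible complex representations.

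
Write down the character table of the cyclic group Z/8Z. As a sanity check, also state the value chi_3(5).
Character table of Z/8Z (irreps indexed chi_0,...,chi_7 with chi_k(m) = zeta_8^(k*m), zeta_8 = exp(2*pi*i/8)):
  irrep \ class  {0} (size 1)  {1} (size 1)    {2} (size 1)  {3} (size 1)    {4} (size 1)  {5} (size 1)    {6} (size 1)  {7} (size 1)  
  chi_0          1             1               1             1               1             1               1             1             
  chi_1          1             exp(I*pi/4)     I             exp(3*I*pi/4)   -1            exp(-3*I*pi/4)  -I            exp(-I*pi/4)  
  chi_2          1             I               -1            -I              1             I               -1            -I            
  chi_3          1             exp(3*I*pi/4)   -I            exp(I*pi/4)     -1            exp(-I*pi/4)    I             exp(-3*I*pi/4)
  chi_4          1             -1              1             -1              1             -1              1             -1            
  chi_5          1             exp(-3*I*pi/4)  I             exp(-I*pi/4)    -1            exp(I*pi/4)     -I            exp(3*I*pi/4) 
  chi_6          1             -I              -1            I               1             -I              -1            I             
  chi_7          1             exp(-I*pi/4)    -I            exp(-3*I*pi/4)  -1            exp(3*I*pi/4)   I             exp(I*pi/4)   

Spot check: chi_3(5) = zeta_8^(3*5) = zeta_8^15 = exp(-I*pi/4).

Z/8Z is abelian, so all 8 irreducible complex representations are 1-dimensional. They are given by chi_k(m) = zeta_8^(k*m) for k = 0,...,7. Row orthogonality: sum_m chi_k(m) conj(chi_l(m)) = 8 * [k = l].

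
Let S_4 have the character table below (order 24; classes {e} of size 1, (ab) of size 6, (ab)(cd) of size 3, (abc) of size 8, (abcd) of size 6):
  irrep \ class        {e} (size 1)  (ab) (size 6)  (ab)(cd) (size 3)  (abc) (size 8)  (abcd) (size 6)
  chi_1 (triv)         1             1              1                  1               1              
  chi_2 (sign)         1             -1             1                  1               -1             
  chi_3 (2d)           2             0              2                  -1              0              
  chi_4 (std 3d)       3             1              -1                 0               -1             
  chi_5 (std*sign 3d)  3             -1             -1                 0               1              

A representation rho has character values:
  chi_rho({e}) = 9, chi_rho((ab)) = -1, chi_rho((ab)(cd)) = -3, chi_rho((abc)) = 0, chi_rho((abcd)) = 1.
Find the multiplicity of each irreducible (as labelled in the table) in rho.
Multiplicities: chi_1: 0, chi_2: 0, chi_3: 0, chi_4: 1, chi_5: 2.

Details: Use <chi_rho, chi> = (1/|G|) sum_C |C| * chi_rho(C) * conj(chi(C)) with |G| = 24 for each irreducible chi in the table:
  <chi_rho, chi_1> = (1/24)[1*(9)*conj(1) + 6*(-1)*conj(1) + 3*(-3)*conj(1) + 8*(0)*conj(1) + 6*(1)*conj(1)]
      = (1/24)[(9) + (-6) + (-9) + (0) + (6)] = 0/24 = 0
  <chi_rho, chi_2> = (1/24)[1*(9)*conj(1) + 6*(-1)*conj(-1) + 3*(-3)*conj(1) + 8*(0)*conj(1) + 6*(1)*conj(-1)]
      = (1/24)[(9) + (6) + (-9) + (0) + (-6)] = 0/24 = 0
  <chi_rho, chi_3> = (1/24)[1*(9)*conj(2) + 6*(-1)*conj(0) + 3*(-3)*conj(2) + 8*(0)*conj(-1) + 6*(1)*conj(0)]
      = (1/24)[(18) + (0) + (-18) + (0) + (0)] = 0/24 = 0
  <chi_rho, chi_4> = (1/24)[1*(9)*conj(3) + 6*(-1)*conj(1) + 3*(-3)*conj(-1) + 8*(0)*conj(0) + 6*(1)*conj(-1)]
      = (1/24)[(27) + (-6) + (9) + (0) + (-6)] = 24/24 = 1
  <chi_rho, chi_5> = (1/24)[1*(9)*conj(3) + 6*(-1)*conj(-1) + 3*(-3)*conj(-1) + 8*(0)*conj(0) + 6*(1)*conj(1)]
      = (1/24)[(27) + (6) + (9) + (0) + (6)] = 48/24 = 2
Dimension check: dim(rho) = sum (mult * dim) = 0*1 + 0*1 + 0*2 + 1*3 + 2*3 = 9 = chi_rho(e) = 9.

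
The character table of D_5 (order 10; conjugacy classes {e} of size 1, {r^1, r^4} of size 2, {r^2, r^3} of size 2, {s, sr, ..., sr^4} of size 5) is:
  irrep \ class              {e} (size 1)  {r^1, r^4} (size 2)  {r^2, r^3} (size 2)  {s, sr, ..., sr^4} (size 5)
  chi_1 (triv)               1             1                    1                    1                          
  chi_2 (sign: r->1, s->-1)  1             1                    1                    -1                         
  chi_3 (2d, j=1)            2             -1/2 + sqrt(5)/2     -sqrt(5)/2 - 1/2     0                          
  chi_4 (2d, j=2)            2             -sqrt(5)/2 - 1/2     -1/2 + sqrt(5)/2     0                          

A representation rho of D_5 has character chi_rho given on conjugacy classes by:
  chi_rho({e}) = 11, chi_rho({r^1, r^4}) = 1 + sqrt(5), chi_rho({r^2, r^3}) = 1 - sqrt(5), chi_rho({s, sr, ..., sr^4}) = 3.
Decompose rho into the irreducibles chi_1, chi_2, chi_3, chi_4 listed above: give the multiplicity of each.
Multiplicities: chi_1: 3, chi_2: 0, chi_3: 3, chi_4: 1.

Reasoning: Use <chi_rho, chi> = (1/|G|) sum_C |C| * chi_rho(C) * conj(chi(C)) with |G| = 10 for each irreducible chi in the table:
  <chi_rho, chi_1> = (1/10)[1*(11)*conj(1) + 2*(1 + sqrt(5))*conj(1) + 2*(1 - sqrt(5))*conj(1) + 5*(3)*conj(1)]
      = (1/10)[(11) + (2 + 2*sqrt(5)) + (2 - 2*sqrt(5)) + (15)] = 30/10 = 3
  <chi_rho, chi_2> = (1/10)[1*(11)*conj(1) + 2*(1 + sqrt(5))*conj(1) + 2*(1 - sqrt(5))*conj(1) + 5*(3)*conj(-1)]
      = (1/10)[(11) + (2 + 2*sqrt(5)) + (2 - 2*sqrt(5)) + (-15)] = 0/10 = 0
  <chi_rho, chi_3> = (1/10)[1*(11)*conj(2) + 2*(1 + sqrt(5))*conj(-1/2 + sqrt(5)/2) + 2*(1 - sqrt(5))*conj(-sqrt(5)/2 - 1/2) + 5*(3)*conj(0)]
      = (1/10)[(22) + (4) + (4) + (0)] = 30/10 = 3
  <chi_rho, chi_4> = (1/10)[1*(11)*conj(2) + 2*(1 + sqrt(5))*conj(-sqrt(5)/2 - 1/2) + 2*(1 - sqrt(5))*conj(-1/2 + sqrt(5)/2) + 5*(3)*conj(0)]
      = (1/10)[(22) + (-6 - 2*sqrt(5)) + (-6 + 2*sqrt(5)) + (0)] = 10/10 = 1
Dimension check: dim(rho) = sum (mult * dim) = 3*1 + 0*1 + 3*2 + 1*2 = 11 = chi_rho(e) = 11.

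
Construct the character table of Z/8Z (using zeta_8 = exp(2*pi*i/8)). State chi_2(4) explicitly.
Character table of Z/8Z (irreps indexed chi_0,...,chi_7 with chi_k(m) = zeta_8^(k*m), zeta_8 = exp(2*pi*i/8)):
  irrep \ class  {0} (size 1)  {1} (size 1)    {2} (size 1)  {3} (size 1)    {4} (size 1)  {5} (size 1)    {6} (size 1)  {7} (size 1)  
  chi_0          1             1               1             1               1             1               1             1             
  chi_1          1             exp(I*pi/4)     I             exp(3*I*pi/4)   -1            exp(-3*I*pi/4)  -I            exp(-I*pi/4)  
  chi_2          1             I               -1            -I              1             I               -1            -I            
  chi_3          1             exp(3*I*pi/4)   -I            exp(I*pi/4)     -1            exp(-I*pi/4)    I             exp(-3*I*pi/4)
  chi_4          1             -1              1             -1              1             -1              1             -1            
  chi_5          1             exp(-3*I*pi/4)  I             exp(-I*pi/4)    -1            exp(I*pi/4)     -I            exp(3*I*pi/4) 
  chi_6          1             -I              -1            I               1             -I              -1            I             
  chi_7          1             exp(-I*pi/4)    -I            exp(-3*I*pi/4)  -1            exp(3*I*pi/4)   I             exp(I*pi/4)   

Spot check: chi_2(4) = zeta_8^(2*4) = zeta_8^8 = 1.

Derivation: Z/8Z is abelian, so all 8 irreducible complex representations are 1-dimensional. They are given by chi_k(m) = zeta_8^(k*m) for k = 0,...,7. Row orthogonality: sum_m chi_k(m) conj(chi_l(m)) = 8 * [k = l].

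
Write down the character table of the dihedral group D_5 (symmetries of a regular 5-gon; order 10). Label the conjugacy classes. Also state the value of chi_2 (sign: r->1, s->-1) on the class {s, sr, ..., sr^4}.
Conjugacy classes: {e} of size 1, {r^1, r^4} of size 2, {r^2, r^3} of size 2, {s, sr, ..., sr^4} of size 5.
Character table:
  irrep \ class              {e} (size 1)  {r^1, r^4} (size 2)  {r^2, r^3} (size 2)  {s, sr, ..., sr^4} (size 5)
  chi_1 (triv)               1             1                    1                    1                          
  chi_2 (sign: r->1, s->-1)  1             1                    1                    -1                         
  chi_3 (2d, j=1)            2             -1/2 + sqrt(5)/2     -sqrt(5)/2 - 1/2     0                          
  chi_4 (2d, j=2)            2             -sqrt(5)/2 - 1/2     -1/2 + sqrt(5)/2     0                          

Spot check: chi_2 (sign: r->1, s->-1) on {s, sr, ..., sr^4} = -1.

Details: D_5 has order 2*5 = 10 with 4 conjugacy classes, hence 4 irreducibles. Sum of squared dims 1 + 1 + 4 + 4 = 10 = |G|. Linear characters come from the abelianisation; the 2-dimensional irreps have character r^k -> 2*cos(2*pi*j*k/5), reflections -> 0.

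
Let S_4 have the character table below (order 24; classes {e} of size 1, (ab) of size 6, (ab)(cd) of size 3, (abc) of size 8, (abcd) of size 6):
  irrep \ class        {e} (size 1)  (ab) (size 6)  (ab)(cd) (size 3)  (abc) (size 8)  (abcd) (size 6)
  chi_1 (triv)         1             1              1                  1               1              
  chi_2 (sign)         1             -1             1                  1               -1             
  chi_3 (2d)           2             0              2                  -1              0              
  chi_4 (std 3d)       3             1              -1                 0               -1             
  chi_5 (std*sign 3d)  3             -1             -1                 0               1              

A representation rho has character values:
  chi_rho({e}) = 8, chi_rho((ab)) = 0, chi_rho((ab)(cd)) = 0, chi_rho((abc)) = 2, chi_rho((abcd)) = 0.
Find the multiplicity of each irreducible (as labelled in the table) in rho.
Multiplicities: chi_1: 1, chi_2: 1, chi_3: 0, chi_4: 1, chi_5: 1.

Justification: Use <chi_rho, chi> = (1/|G|) sum_C |C| * chi_rho(C) * conj(chi(C)) with |G| = 24 for each irreducible chi in the table:
  <chi_rho, chi_1> = (1/24)[1*(8)*conj(1) + 6*(0)*conj(1) + 3*(0)*conj(1) + 8*(2)*conj(1) + 6*(0)*conj(1)]
      = (1/24)[(8) + (0) + (0) + (16) + (0)] = 24/24 = 1
  <chi_rho, chi_2> = (1/24)[1*(8)*conj(1) + 6*(0)*conj(-1) + 3*(0)*conj(1) + 8*(2)*conj(1) + 6*(0)*conj(-1)]
      = (1/24)[(8) + (0) + (0) + (16) + (0)] = 24/24 = 1
  <chi_rho, chi_3> = (1/24)[1*(8)*conj(2) + 6*(0)*conj(0) + 3*(0)*conj(2) + 8*(2)*conj(-1) + 6*(0)*conj(0)]
      = (1/24)[(16) + (0) + (0) + (-16) + (0)] = 0/24 = 0
  <chi_rho, chi_4> = (1/24)[1*(8)*conj(3) + 6*(0)*conj(1) + 3*(0)*conj(-1) + 8*(2)*conj(0) + 6*(0)*conj(-1)]
      = (1/24)[(24) + (0) + (0) + (0) + (0)] = 24/24 = 1
  <chi_rho, chi_5> = (1/24)[1*(8)*conj(3) + 6*(0)*conj(-1) + 3*(0)*conj(-1) + 8*(2)*conj(0) + 6*(0)*conj(1)]
      = (1/24)[(24) + (0) + (0) + (0) + (0)] = 24/24 = 1
Dimension check: dim(rho) = sum (mult * dim) = 1*1 + 1*1 + 0*2 + 1*3 + 1*3 = 8 = chi_rho(e) = 8.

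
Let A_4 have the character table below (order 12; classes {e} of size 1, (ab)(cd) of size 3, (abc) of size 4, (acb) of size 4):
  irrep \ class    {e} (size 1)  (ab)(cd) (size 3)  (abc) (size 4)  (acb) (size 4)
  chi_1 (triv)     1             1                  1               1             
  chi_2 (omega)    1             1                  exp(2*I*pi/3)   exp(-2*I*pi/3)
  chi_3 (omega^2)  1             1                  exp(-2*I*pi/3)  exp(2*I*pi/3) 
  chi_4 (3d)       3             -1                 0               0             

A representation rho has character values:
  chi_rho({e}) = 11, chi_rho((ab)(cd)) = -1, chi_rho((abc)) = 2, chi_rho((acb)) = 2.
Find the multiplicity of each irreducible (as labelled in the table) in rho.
Multiplicities: chi_1: 2, chi_2: 0, chi_3: 0, chi_4: 3.

Proof sketch: Use <chi_rho, chi> = (1/|G|) sum_C |C| * chi_rho(C) * conj(chi(C)) with |G| = 12 for each irreducible chi in the table:
  <chi_rho, chi_1> = (1/12)[1*(11)*conj(1) + 3*(-1)*conj(1) + 4*(2)*conj(1) + 4*(2)*conj(1)]
      = (1/12)[(11) + (-3) + (8) + (8)] = 24/12 = 2
  <chi_rho, chi_2> = (1/12)[1*(11)*conj(1) + 3*(-1)*conj(1) + 4*(2)*conj(exp(2*I*pi/3)) + 4*(2)*conj(exp(-2*I*pi/3))]
      = (1/12)[(11) + (-3) + (8*exp(-2*I*pi/3)) + (8*exp(2*I*pi/3))] = 0/12 = 0
  <chi_rho, chi_3> = (1/12)[1*(11)*conj(1) + 3*(-1)*conj(1) + 4*(2)*conj(exp(-2*I*pi/3)) + 4*(2)*conj(exp(2*I*pi/3))]
      = (1/12)[(11) + (-3) + (8*exp(2*I*pi/3)) + (8*exp(-2*I*pi/3))] = 0/12 = 0
  <chi_rho, chi_4> = (1/12)[1*(11)*conj(3) + 3*(-1)*conj(-1) + 4*(2)*conj(0) + 4*(2)*conj(0)]
      = (1/12)[(33) + (3) + (0) + (0)] = 36/12 = 3
(Exp terms are combined using exp(i*s)*conj(exp(i*t)) = exp(i*(s-t)), and sums of them are collapsed using the identity that for every m > 1 the m distinct m-th roots of unity sum to 0, e.g. 1 + exp(2*I*pi/3) + exp(-2*I*pi/3) = 0.)
Dimension check: dim(rho) = sum (mult * dim) = 2*1 + 0*1 + 0*1 + 3*3 = 11 = chi_rho(e) = 11.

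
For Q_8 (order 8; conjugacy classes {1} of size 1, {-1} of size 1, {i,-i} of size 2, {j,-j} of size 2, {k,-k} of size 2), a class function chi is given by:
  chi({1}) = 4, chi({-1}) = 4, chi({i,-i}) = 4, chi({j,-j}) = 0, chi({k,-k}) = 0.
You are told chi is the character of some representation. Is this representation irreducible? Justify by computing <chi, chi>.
Not irreducible (reducible): <chi, chi> = 8 > 1.

Derivation: <chi, chi> = (1/|G|) sum_C |C| * |chi(C)|^2 = (1/8)[1*|4|^2 + 1*|4|^2 + 2*|4|^2 + 2*|0|^2 + 2*|0|^2]
  = (1/8)[(16) + (16) + (32) + (0) + (0)] = 64/8 = 8.
A character is irreducible iff <chi, chi> = 1, so this representation is reducible.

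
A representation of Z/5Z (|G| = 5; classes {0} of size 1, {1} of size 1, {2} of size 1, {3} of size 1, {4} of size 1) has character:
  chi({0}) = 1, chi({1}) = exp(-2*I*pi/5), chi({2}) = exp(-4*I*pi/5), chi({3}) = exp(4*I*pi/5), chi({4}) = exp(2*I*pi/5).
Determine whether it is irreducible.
Irreducible: <chi, chi> = 1.

<chi, chi> = (1/|G|) sum_C |C| * |chi(C)|^2 = (1/5)[1*|1|^2 + 1*|exp(-2*I*pi/5)|^2 + 1*|exp(-4*I*pi/5)|^2 + 1*|exp(4*I*pi/5)|^2 + 1*|exp(2*I*pi/5)|^2]
  = (1/5)[(1) + (1) + (1) + (1) + (1)] = 5/5 = 1.
(Exp terms are combined using exp(i*s)*conj(exp(i*t)) = exp(i*(s-t)), and sums of them are collapsed using the identity that for every m > 1 the m distinct m-th roots of unity sum to 0, e.g. 1 + exp(2*I*pi/3) + exp(-2*I*pi/3) = 0.)
A character is irreducible iff <chi, chi> = 1, so this representation is irreducible.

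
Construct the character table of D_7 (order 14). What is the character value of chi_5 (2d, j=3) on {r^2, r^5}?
Conjugacy classes: {e} of size 1, {r^1, r^6} of size 2, {r^2, r^5} of size 2, {r^3, r^4} of size 2, {s, sr, ..., sr^6} of size 7.
Character table:
  irrep \ class              {e} (size 1)  {r^1, r^6} (size 2)  {r^2, r^5} (size 2)  {r^3, r^4} (size 2)  {s, sr, ..., sr^6} (size 7)
  chi_1 (triv)               1             1                    1                    1                    1                          
  chi_2 (sign: r->1, s->-1)  1             1                    1                    1                    -1                         
  chi_3 (2d, j=1)            2             2*cos(2*pi/7)        -2*cos(3*pi/7)       -2*cos(pi/7)         0                          
  chi_4 (2d, j=2)            2             -2*cos(3*pi/7)       -2*cos(pi/7)         2*cos(2*pi/7)        0                          
  chi_5 (2d, j=3)            2             -2*cos(pi/7)         2*cos(2*pi/7)        -2*cos(3*pi/7)       0                          

Spot check: chi_5 (2d, j=3) on {r^2, r^5} = 2*cos(2*pi/7).

Details: D_7 has order 2*7 = 14 with 5 conjugacy classes, hence 5 irreducibles. Sum of squared dims 1 + 1 + 4 + 4 + 4 = 14 = |G|. Linear characters come from the abelianisation; the 2-dimensional irreps have character r^k -> 2*cos(2*pi*j*k/7), reflections -> 0.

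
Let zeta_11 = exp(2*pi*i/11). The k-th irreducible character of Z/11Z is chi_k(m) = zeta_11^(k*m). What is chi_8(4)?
chi_8(4) = zeta_11^32 = exp(-2*I*pi/11)

Solution. chi_8(4) = zeta_11^(8*4) = zeta_11^32. Since zeta_11^11 = 1, this equals zeta_11^10 = exp(2*pi*i*10/11) = exp(-2*I*pi/11).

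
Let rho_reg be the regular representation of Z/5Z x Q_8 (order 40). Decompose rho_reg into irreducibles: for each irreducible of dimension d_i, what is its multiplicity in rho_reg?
Each irreducible V_i of dimension d_i appears with multiplicity d_i, i.e. rho_reg = (direct sum over all irreducibles V_i) d_i V_i. The irreducible dimensions for Z/5Z x Q_8 are 1, 1, 1, 1, 1, 1, 1, 1, 1, 1, 1, 1, 1, 1, 1, 1, 1, 1, 1, 1, 2, 2, 2, 2, 2: 20 irreducibles of dimension 1, each with multiplicity 1; 5 irreducibles of dimension 2, each with multiplicity 2. Total dimension 20*1*1 + 5*2*2 = 40 = |G|.

Proof sketch: General theorem: in the regular representation of a finite group G, each irreducible appears with multiplicity equal to its dimension. Check: dim(rho_reg) = sum d_i^2 = 1 + 1 + 1 + 1 + 1 + 1 + 1 + 1 + 1 + 1 + 1 + 1 + 1 + 1 + 1 + 1 + 1 + 1 + 1 + 1 + 4 + 4 + 4 + 4 + 4 = 40 = |G|.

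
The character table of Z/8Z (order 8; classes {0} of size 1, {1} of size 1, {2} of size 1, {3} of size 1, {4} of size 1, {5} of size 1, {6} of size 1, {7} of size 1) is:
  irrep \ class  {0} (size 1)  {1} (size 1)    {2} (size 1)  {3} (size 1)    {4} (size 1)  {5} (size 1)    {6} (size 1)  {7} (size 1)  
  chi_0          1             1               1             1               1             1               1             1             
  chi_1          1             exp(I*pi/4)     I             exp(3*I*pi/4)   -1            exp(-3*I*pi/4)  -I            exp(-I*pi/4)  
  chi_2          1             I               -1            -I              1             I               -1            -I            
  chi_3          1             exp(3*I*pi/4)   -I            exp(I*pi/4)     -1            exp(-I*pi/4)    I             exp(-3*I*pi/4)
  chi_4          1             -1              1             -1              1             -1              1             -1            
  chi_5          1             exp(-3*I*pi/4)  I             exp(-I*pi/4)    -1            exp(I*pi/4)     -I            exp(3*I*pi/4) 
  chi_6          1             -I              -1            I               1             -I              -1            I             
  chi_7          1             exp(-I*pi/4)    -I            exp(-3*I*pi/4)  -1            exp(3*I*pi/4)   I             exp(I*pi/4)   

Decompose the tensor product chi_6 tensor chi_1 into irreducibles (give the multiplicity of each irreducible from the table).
chi_6 tensor chi_1 = chi_7 (all other irreducibles have multiplicity 0).

Why: The character of a tensor product is the pointwise product (chi_6 * chi_1)(C) = chi_6(C) * chi_1(C):
  {0}: (1)*(1), {1}: (-I)*(exp(I*pi/4)), {2}: (-1)*(I), {3}: (I)*(exp(3*I*pi/4)), {4}: (1)*(-1), {5}: (-I)*(exp(-3*I*pi/4)), {6}: (-1)*(-I), {7}: (I)*(exp(-I*pi/4))
so (chi_6 * chi_1) takes values
  {0} -> 1, {1} -> -exp(3*I*pi/4), {2} -> -I, {3} -> exp(-3*I*pi/4), {4} -> -1, {5} -> -exp(-I*pi/4), {6} -> I, {7} -> exp(I*pi/4).
Now take the inner product of this character with each irreducible chi from the table, <chi_6*chi_1, chi> = (1/8) sum_C |C| (chi_6*chi_1)(C) conj(chi(C)):
  <chi_6*chi_1, chi_0> = (1/8)[1*(1)*conj(1) + 1*(-exp(3*I*pi/4))*conj(1) + 1*(-I)*conj(1) + 1*(exp(-3*I*pi/4))*conj(1) + 1*(-1)*conj(1) + 1*(-exp(-I*pi/4))*conj(1) + 1*(I)*conj(1) + 1*(exp(I*pi/4))*conj(1)]
      = (1/8)[(1) + (-exp(3*I*pi/4)) + (-I) + (exp(-3*I*pi/4)) + (-1) + (-exp(-I*pi/4)) + (I) + (exp(I*pi/4))] = 0/8 = 0
  <chi_6*chi_1, chi_1> = (1/8)[1*(1)*conj(1) + 1*(-exp(3*I*pi/4))*conj(exp(I*pi/4)) + 1*(-I)*conj(I) + 1*(exp(-3*I*pi/4))*conj(exp(3*I*pi/4)) + 1*(-1)*conj(-1) + 1*(-exp(-I*pi/4))*conj(exp(-3*I*pi/4)) + 1*(I)*conj(-I) + 1*(exp(I*pi/4))*conj(exp(-I*pi/4))]
      = (1/8)[(1) + (-I) + (-1) + (I) + (1) + (-I) + (-1) + (I)] = 0/8 = 0
  <chi_6*chi_1, chi_2> = (1/8)[1*(1)*conj(1) + 1*(-exp(3*I*pi/4))*conj(I) + 1*(-I)*conj(-1) + 1*(exp(-3*I*pi/4))*conj(-I) + 1*(-1)*conj(1) + 1*(-exp(-I*pi/4))*conj(I) + 1*(I)*conj(-1) + 1*(exp(I*pi/4))*conj(-I)]
      = (1/8)[(1) + (exp(-3*I*pi/4)) + (I) + (exp(-I*pi/4)) + (-1) + (exp(I*pi/4)) + (-I) + (exp(3*I*pi/4))] = 0/8 = 0
  <chi_6*chi_1, chi_3> = (1/8)[1*(1)*conj(1) + 1*(-exp(3*I*pi/4))*conj(exp(3*I*pi/4)) + 1*(-I)*conj(-I) + 1*(exp(-3*I*pi/4))*conj(exp(I*pi/4)) + 1*(-1)*conj(-1) + 1*(-exp(-I*pi/4))*conj(exp(-I*pi/4)) + 1*(I)*conj(I) + 1*(exp(I*pi/4))*conj(exp(-3*I*pi/4))]
      = (1/8)[(1) + (-1) + (1) + (-1) + (1) + (-1) + (1) + (-1)] = 0/8 = 0
  <chi_6*chi_1, chi_4> = (1/8)[1*(1)*conj(1) + 1*(-exp(3*I*pi/4))*conj(-1) + 1*(-I)*conj(1) + 1*(exp(-3*I*pi/4))*conj(-1) + 1*(-1)*conj(1) + 1*(-exp(-I*pi/4))*conj(-1) + 1*(I)*conj(1) + 1*(exp(I*pi/4))*conj(-1)]
      = (1/8)[(1) + (exp(3*I*pi/4)) + (-I) + (-exp(-3*I*pi/4)) + (-1) + (exp(-I*pi/4)) + (I) + (-exp(I*pi/4))] = 0/8 = 0
  <chi_6*chi_1, chi_5> = (1/8)[1*(1)*conj(1) + 1*(-exp(3*I*pi/4))*conj(exp(-3*I*pi/4)) + 1*(-I)*conj(I) + 1*(exp(-3*I*pi/4))*conj(exp(-I*pi/4)) + 1*(-1)*conj(-1) + 1*(-exp(-I*pi/4))*conj(exp(I*pi/4)) + 1*(I)*conj(-I) + 1*(exp(I*pi/4))*conj(exp(3*I*pi/4))]
      = (1/8)[(1) + (I) + (-1) + (-I) + (1) + (I) + (-1) + (-I)] = 0/8 = 0
  <chi_6*chi_1, chi_6> = (1/8)[1*(1)*conj(1) + 1*(-exp(3*I*pi/4))*conj(-I) + 1*(-I)*conj(-1) + 1*(exp(-3*I*pi/4))*conj(I) + 1*(-1)*conj(1) + 1*(-exp(-I*pi/4))*conj(-I) + 1*(I)*conj(-1) + 1*(exp(I*pi/4))*conj(I)]
      = (1/8)[(1) + (-exp(-3*I*pi/4)) + (I) + (-exp(-I*pi/4)) + (-1) + (-exp(I*pi/4)) + (-I) + (-exp(3*I*pi/4))] = 0/8 = 0
  <chi_6*chi_1, chi_7> = (1/8)[1*(1)*conj(1) + 1*(-exp(3*I*pi/4))*conj(exp(-I*pi/4)) + 1*(-I)*conj(-I) + 1*(exp(-3*I*pi/4))*conj(exp(-3*I*pi/4)) + 1*(-1)*conj(-1) + 1*(-exp(-I*pi/4))*conj(exp(3*I*pi/4)) + 1*(I)*conj(I) + 1*(exp(I*pi/4))*conj(exp(I*pi/4))]
      = (1/8)[(1) + (1) + (1) + (1) + (1) + (1) + (1) + (1)] = 8/8 = 1
(Exp terms are combined using exp(i*s)*conj(exp(i*t)) = exp(i*(s-t)), and sums of them are collapsed using the identity that for every m > 1 the m distinct m-th roots of unity sum to 0, e.g. 1 + exp(2*I*pi/3) + exp(-2*I*pi/3) = 0.)
Hence the multiplicities are chi_7: 1. Dimension check: dim(chi_6)*dim(chi_1) = 1*1 = 1 and sum (mult * dim) = 1*1 = 1.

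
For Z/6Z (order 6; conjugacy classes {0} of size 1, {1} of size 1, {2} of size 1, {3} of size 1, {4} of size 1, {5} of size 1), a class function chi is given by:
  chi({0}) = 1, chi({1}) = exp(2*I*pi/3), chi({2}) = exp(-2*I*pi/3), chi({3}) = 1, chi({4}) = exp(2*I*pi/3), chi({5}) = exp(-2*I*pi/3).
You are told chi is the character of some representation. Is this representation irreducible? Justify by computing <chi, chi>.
Irreducible: <chi, chi> = 1.

Justification: <chi, chi> = (1/|G|) sum_C |C| * |chi(C)|^2 = (1/6)[1*|1|^2 + 1*|exp(2*I*pi/3)|^2 + 1*|exp(-2*I*pi/3)|^2 + 1*|1|^2 + 1*|exp(2*I*pi/3)|^2 + 1*|exp(-2*I*pi/3)|^2]
  = (1/6)[(1) + (1) + (1) + (1) + (1) + (1)] = 6/6 = 1.
(Exp terms are combined using exp(i*s)*conj(exp(i*t)) = exp(i*(s-t)), and sums of them are collapsed using the identity that for every m > 1 the m distinct m-th roots of unity sum to 0, e.g. 1 + exp(2*I*pi/3) + exp(-2*I*pi/3) = 0.)
A character is irreducible iff <chi, chi> = 1, so this representation is irreducible.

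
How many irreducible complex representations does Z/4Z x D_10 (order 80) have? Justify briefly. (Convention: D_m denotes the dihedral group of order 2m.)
32

Details: The number of irreducible complex representations of a finite group equals its number of conjugacy classes. For a direct product, #classes(G x H) = #classes(G) * #classes(H). Z/4Z has 4 classes (abelian), D_10 has 8 classes, so 4 * 8 = 32, so Z/4Z x D_10 (order 80) has exactly 32 irreducible complex representations.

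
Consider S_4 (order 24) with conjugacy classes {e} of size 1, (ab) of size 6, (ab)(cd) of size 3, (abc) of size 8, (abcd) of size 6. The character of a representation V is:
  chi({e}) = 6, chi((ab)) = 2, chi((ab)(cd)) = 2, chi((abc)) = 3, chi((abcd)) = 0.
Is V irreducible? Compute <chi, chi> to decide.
Not irreducible (reducible): <chi, chi> = 6 > 1.

<chi, chi> = (1/|G|) sum_C |C| * |chi(C)|^2 = (1/24)[1*|6|^2 + 6*|2|^2 + 3*|2|^2 + 8*|3|^2 + 6*|0|^2]
  = (1/24)[(36) + (24) + (12) + (72) + (0)] = 144/24 = 6.
A character is irreducible iff <chi, chi> = 1, so this representation is reducible.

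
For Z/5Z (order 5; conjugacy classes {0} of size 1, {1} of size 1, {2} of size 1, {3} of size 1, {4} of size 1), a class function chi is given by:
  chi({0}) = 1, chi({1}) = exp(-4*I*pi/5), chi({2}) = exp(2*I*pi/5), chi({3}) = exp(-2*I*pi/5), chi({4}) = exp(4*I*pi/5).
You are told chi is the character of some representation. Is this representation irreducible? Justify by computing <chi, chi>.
Irreducible: <chi, chi> = 1.

Justification: <chi, chi> = (1/|G|) sum_C |C| * |chi(C)|^2 = (1/5)[1*|1|^2 + 1*|exp(-4*I*pi/5)|^2 + 1*|exp(2*I*pi/5)|^2 + 1*|exp(-2*I*pi/5)|^2 + 1*|exp(4*I*pi/5)|^2]
  = (1/5)[(1) + (1) + (1) + (1) + (1)] = 5/5 = 1.
(Exp terms are combined using exp(i*s)*conj(exp(i*t)) = exp(i*(s-t)), and sums of them are collapsed using the identity that for every m > 1 the m distinct m-th roots of unity sum to 0, e.g. 1 + exp(2*I*pi/3) + exp(-2*I*pi/3) = 0.)
A character is irreducible iff <chi, chi> = 1, so this representation is irreducible.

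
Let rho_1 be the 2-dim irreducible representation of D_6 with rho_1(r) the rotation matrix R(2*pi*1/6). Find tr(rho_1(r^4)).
chi_{rho_1}(r^4) = 2*cos(2*pi*1*4/6) = -1

Working: rho_1(r^4) is rotation by angle 2*pi*1*4/6, whose trace is 2*cos(2*pi*1*4/6) = -1.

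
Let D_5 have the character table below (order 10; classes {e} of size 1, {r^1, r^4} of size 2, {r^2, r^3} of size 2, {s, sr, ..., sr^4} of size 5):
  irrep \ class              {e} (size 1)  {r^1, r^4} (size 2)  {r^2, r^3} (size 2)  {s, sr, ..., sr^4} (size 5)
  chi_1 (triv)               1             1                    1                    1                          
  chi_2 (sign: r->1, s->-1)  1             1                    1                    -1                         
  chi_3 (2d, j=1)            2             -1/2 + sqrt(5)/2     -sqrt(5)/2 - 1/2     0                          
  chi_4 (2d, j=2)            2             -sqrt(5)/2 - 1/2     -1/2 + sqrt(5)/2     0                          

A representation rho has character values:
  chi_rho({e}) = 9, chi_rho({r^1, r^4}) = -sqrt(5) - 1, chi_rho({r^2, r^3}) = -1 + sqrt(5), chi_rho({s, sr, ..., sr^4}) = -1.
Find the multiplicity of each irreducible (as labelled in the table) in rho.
Multiplicities: chi_1: 0, chi_2: 1, chi_3: 1, chi_4: 3.

Argument: Use <chi_rho, chi> = (1/|G|) sum_C |C| * chi_rho(C) * conj(chi(C)) with |G| = 10 for each irreducible chi in the table:
  <chi_rho, chi_1> = (1/10)[1*(9)*conj(1) + 2*(-sqrt(5) - 1)*conj(1) + 2*(-1 + sqrt(5))*conj(1) + 5*(-1)*conj(1)]
      = (1/10)[(9) + (-2*sqrt(5) - 2) + (-2 + 2*sqrt(5)) + (-5)] = 0/10 = 0
  <chi_rho, chi_2> = (1/10)[1*(9)*conj(1) + 2*(-sqrt(5) - 1)*conj(1) + 2*(-1 + sqrt(5))*conj(1) + 5*(-1)*conj(-1)]
      = (1/10)[(9) + (-2*sqrt(5) - 2) + (-2 + 2*sqrt(5)) + (5)] = 10/10 = 1
  <chi_rho, chi_3> = (1/10)[1*(9)*conj(2) + 2*(-sqrt(5) - 1)*conj(-1/2 + sqrt(5)/2) + 2*(-1 + sqrt(5))*conj(-sqrt(5)/2 - 1/2) + 5*(-1)*conj(0)]
      = (1/10)[(18) + (-4) + (-4) + (0)] = 10/10 = 1
  <chi_rho, chi_4> = (1/10)[1*(9)*conj(2) + 2*(-sqrt(5) - 1)*conj(-sqrt(5)/2 - 1/2) + 2*(-1 + sqrt(5))*conj(-1/2 + sqrt(5)/2) + 5*(-1)*conj(0)]
      = (1/10)[(18) + (2*sqrt(5) + 6) + (6 - 2*sqrt(5)) + (0)] = 30/10 = 3
Dimension check: dim(rho) = sum (mult * dim) = 0*1 + 1*1 + 1*2 + 3*2 = 9 = chi_rho(e) = 9.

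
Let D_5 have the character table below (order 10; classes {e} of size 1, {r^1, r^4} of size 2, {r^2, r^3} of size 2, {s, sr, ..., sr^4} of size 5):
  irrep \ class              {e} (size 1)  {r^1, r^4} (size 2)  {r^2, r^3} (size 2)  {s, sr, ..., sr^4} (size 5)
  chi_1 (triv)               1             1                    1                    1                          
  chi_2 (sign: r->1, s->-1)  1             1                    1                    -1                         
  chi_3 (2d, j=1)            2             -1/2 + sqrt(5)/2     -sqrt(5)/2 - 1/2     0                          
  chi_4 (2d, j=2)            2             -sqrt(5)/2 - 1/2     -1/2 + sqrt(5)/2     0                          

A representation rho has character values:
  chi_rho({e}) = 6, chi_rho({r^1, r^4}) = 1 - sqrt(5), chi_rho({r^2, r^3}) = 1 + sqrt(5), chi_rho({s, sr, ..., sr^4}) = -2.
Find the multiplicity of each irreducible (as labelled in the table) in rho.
Multiplicities: chi_1: 0, chi_2: 2, chi_3: 0, chi_4: 2.

Argument: Use <chi_rho, chi> = (1/|G|) sum_C |C| * chi_rho(C) * conj(chi(C)) with |G| = 10 for each irreducible chi in the table:
  <chi_rho, chi_1> = (1/10)[1*(6)*conj(1) + 2*(1 - sqrt(5))*conj(1) + 2*(1 + sqrt(5))*conj(1) + 5*(-2)*conj(1)]
      = (1/10)[(6) + (2 - 2*sqrt(5)) + (2 + 2*sqrt(5)) + (-10)] = 0/10 = 0
  <chi_rho, chi_2> = (1/10)[1*(6)*conj(1) + 2*(1 - sqrt(5))*conj(1) + 2*(1 + sqrt(5))*conj(1) + 5*(-2)*conj(-1)]
      = (1/10)[(6) + (2 - 2*sqrt(5)) + (2 + 2*sqrt(5)) + (10)] = 20/10 = 2
  <chi_rho, chi_3> = (1/10)[1*(6)*conj(2) + 2*(1 - sqrt(5))*conj(-1/2 + sqrt(5)/2) + 2*(1 + sqrt(5))*conj(-sqrt(5)/2 - 1/2) + 5*(-2)*conj(0)]
      = (1/10)[(12) + (-6 + 2*sqrt(5)) + (-6 - 2*sqrt(5)) + (0)] = 0/10 = 0
  <chi_rho, chi_4> = (1/10)[1*(6)*conj(2) + 2*(1 - sqrt(5))*conj(-sqrt(5)/2 - 1/2) + 2*(1 + sqrt(5))*conj(-1/2 + sqrt(5)/2) + 5*(-2)*conj(0)]
      = (1/10)[(12) + (4) + (4) + (0)] = 20/10 = 2
Dimension check: dim(rho) = sum (mult * dim) = 0*1 + 2*1 + 0*2 + 2*2 = 6 = chi_rho(e) = 6.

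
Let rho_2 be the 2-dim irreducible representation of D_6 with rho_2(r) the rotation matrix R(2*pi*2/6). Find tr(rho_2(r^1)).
chi_{rho_2}(r^1) = 2*cos(2*pi*2*1/6) = -1

Working: rho_2(r^1) is rotation by angle 2*pi*2*1/6, whose trace is 2*cos(2*pi*2*1/6) = -1.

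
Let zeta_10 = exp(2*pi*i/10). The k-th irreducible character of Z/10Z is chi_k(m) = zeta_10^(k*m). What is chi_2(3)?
chi_2(3) = zeta_10^6 = exp(-4*I*pi/5)

Proof sketch: chi_2(3) = zeta_10^(2*3) = zeta_10^6. Since zeta_10^10 = 1, this equals zeta_10^6 = exp(2*pi*i*6/10) = exp(-4*I*pi/5).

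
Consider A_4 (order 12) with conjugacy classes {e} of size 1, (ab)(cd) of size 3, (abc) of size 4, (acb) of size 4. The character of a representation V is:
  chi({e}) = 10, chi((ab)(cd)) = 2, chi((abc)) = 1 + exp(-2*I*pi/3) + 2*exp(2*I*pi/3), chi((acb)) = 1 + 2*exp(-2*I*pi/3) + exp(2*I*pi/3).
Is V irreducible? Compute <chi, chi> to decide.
Not irreducible (reducible): <chi, chi> = 10 > 1.

<chi, chi> = (1/|G|) sum_C |C| * |chi(C)|^2 = (1/12)[1*|10|^2 + 3*|2|^2 + 4*|1 + exp(-2*I*pi/3) + 2*exp(2*I*pi/3)|^2 + 4*|1 + 2*exp(-2*I*pi/3) + exp(2*I*pi/3)|^2]
  = (1/12)[(100) + (12) + (4) + (4)] = 120/12 = 10.
(Exp terms are combined using exp(i*s)*conj(exp(i*t)) = exp(i*(s-t)), and sums of them are collapsed using the identity that for every m > 1 the m distinct m-th roots of unity sum to 0, e.g. 1 + exp(2*I*pi/3) + exp(-2*I*pi/3) = 0.)
A character is irreducible iff <chi, chi> = 1, so this representation is reducible.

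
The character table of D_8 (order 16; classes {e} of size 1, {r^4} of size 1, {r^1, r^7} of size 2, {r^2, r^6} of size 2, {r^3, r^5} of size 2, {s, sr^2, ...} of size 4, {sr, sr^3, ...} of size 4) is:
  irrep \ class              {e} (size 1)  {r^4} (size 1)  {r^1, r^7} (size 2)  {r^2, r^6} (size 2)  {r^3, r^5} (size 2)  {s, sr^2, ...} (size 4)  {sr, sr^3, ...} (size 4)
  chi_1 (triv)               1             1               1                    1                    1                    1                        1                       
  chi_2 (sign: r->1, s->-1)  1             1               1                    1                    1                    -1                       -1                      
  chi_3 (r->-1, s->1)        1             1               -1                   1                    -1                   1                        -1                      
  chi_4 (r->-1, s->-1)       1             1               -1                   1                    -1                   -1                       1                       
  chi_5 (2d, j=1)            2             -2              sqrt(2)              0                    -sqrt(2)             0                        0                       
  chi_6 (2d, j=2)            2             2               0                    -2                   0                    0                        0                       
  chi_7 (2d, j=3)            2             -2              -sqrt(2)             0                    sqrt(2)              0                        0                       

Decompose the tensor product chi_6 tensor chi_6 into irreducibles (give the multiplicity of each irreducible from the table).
chi_6 tensor chi_6 = chi_1 + chi_2 + chi_3 + chi_4 (all other irreducibles have multiplicity 0).

Derivation: The character of a tensor product is the pointwise product (chi_6 * chi_6)(C) = chi_6(C) * chi_6(C):
  {e}: (2)*(2), {r^4}: (2)*(2), {r^1, r^7}: (0)*(0), {r^2, r^6}: (-2)*(-2), {r^3, r^5}: (0)*(0), {s, sr^2, ...}: (0)*(0), {sr, sr^3, ...}: (0)*(0)
so (chi_6 * chi_6) takes values
  {e} -> 4, {r^4} -> 4, {r^1, r^7} -> 0, {r^2, r^6} -> 4, {r^3, r^5} -> 0, {s, sr^2, ...} -> 0, {sr, sr^3, ...} -> 0.
Now take the inner product of this character with each irreducible chi from the table, <chi_6*chi_6, chi> = (1/16) sum_C |C| (chi_6*chi_6)(C) conj(chi(C)):
  <chi_6*chi_6, chi_1> = (1/16)[1*(4)*conj(1) + 1*(4)*conj(1) + 2*(0)*conj(1) + 2*(4)*conj(1) + 2*(0)*conj(1) + 4*(0)*conj(1) + 4*(0)*conj(1)]
      = (1/16)[(4) + (4) + (0) + (8) + (0) + (0) + (0)] = 16/16 = 1
  <chi_6*chi_6, chi_2> = (1/16)[1*(4)*conj(1) + 1*(4)*conj(1) + 2*(0)*conj(1) + 2*(4)*conj(1) + 2*(0)*conj(1) + 4*(0)*conj(-1) + 4*(0)*conj(-1)]
      = (1/16)[(4) + (4) + (0) + (8) + (0) + (0) + (0)] = 16/16 = 1
  <chi_6*chi_6, chi_3> = (1/16)[1*(4)*conj(1) + 1*(4)*conj(1) + 2*(0)*conj(-1) + 2*(4)*conj(1) + 2*(0)*conj(-1) + 4*(0)*conj(1) + 4*(0)*conj(-1)]
      = (1/16)[(4) + (4) + (0) + (8) + (0) + (0) + (0)] = 16/16 = 1
  <chi_6*chi_6, chi_4> = (1/16)[1*(4)*conj(1) + 1*(4)*conj(1) + 2*(0)*conj(-1) + 2*(4)*conj(1) + 2*(0)*conj(-1) + 4*(0)*conj(-1) + 4*(0)*conj(1)]
      = (1/16)[(4) + (4) + (0) + (8) + (0) + (0) + (0)] = 16/16 = 1
  <chi_6*chi_6, chi_5> = (1/16)[1*(4)*conj(2) + 1*(4)*conj(-2) + 2*(0)*conj(sqrt(2)) + 2*(4)*conj(0) + 2*(0)*conj(-sqrt(2)) + 4*(0)*conj(0) + 4*(0)*conj(0)]
      = (1/16)[(8) + (-8) + (0) + (0) + (0) + (0) + (0)] = 0/16 = 0
  <chi_6*chi_6, chi_6> = (1/16)[1*(4)*conj(2) + 1*(4)*conj(2) + 2*(0)*conj(0) + 2*(4)*conj(-2) + 2*(0)*conj(0) + 4*(0)*conj(0) + 4*(0)*conj(0)]
      = (1/16)[(8) + (8) + (0) + (-16) + (0) + (0) + (0)] = 0/16 = 0
  <chi_6*chi_6, chi_7> = (1/16)[1*(4)*conj(2) + 1*(4)*conj(-2) + 2*(0)*conj(-sqrt(2)) + 2*(4)*conj(0) + 2*(0)*conj(sqrt(2)) + 4*(0)*conj(0) + 4*(0)*conj(0)]
      = (1/16)[(8) + (-8) + (0) + (0) + (0) + (0) + (0)] = 0/16 = 0
Hence the multiplicities are chi_1: 1, chi_2: 1, chi_3: 1, chi_4: 1. Dimension check: dim(chi_6)*dim(chi_6) = 2*2 = 4 and sum (mult * dim) = 1*1 + 1*1 + 1*1 + 1*1 = 4.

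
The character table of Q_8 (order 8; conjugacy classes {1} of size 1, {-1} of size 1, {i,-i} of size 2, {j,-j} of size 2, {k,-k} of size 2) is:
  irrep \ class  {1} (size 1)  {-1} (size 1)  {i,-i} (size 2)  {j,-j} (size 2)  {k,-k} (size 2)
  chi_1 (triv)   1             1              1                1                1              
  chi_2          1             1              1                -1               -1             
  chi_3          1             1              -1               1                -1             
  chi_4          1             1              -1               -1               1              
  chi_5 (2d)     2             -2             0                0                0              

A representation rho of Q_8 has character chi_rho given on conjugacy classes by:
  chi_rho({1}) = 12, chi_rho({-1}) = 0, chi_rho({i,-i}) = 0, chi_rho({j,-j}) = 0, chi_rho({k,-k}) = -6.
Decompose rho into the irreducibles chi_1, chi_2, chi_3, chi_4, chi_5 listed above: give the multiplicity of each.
Multiplicities: chi_1: 0, chi_2: 3, chi_3: 3, chi_4: 0, chi_5: 3.

Why: Use <chi_rho, chi> = (1/|G|) sum_C |C| * chi_rho(C) * conj(chi(C)) with |G| = 8 for each irreducible chi in the table:
  <chi_rho, chi_1> = (1/8)[1*(12)*conj(1) + 1*(0)*conj(1) + 2*(0)*conj(1) + 2*(0)*conj(1) + 2*(-6)*conj(1)]
      = (1/8)[(12) + (0) + (0) + (0) + (-12)] = 0/8 = 0
  <chi_rho, chi_2> = (1/8)[1*(12)*conj(1) + 1*(0)*conj(1) + 2*(0)*conj(1) + 2*(0)*conj(-1) + 2*(-6)*conj(-1)]
      = (1/8)[(12) + (0) + (0) + (0) + (12)] = 24/8 = 3
  <chi_rho, chi_3> = (1/8)[1*(12)*conj(1) + 1*(0)*conj(1) + 2*(0)*conj(-1) + 2*(0)*conj(1) + 2*(-6)*conj(-1)]
      = (1/8)[(12) + (0) + (0) + (0) + (12)] = 24/8 = 3
  <chi_rho, chi_4> = (1/8)[1*(12)*conj(1) + 1*(0)*conj(1) + 2*(0)*conj(-1) + 2*(0)*conj(-1) + 2*(-6)*conj(1)]
      = (1/8)[(12) + (0) + (0) + (0) + (-12)] = 0/8 = 0
  <chi_rho, chi_5> = (1/8)[1*(12)*conj(2) + 1*(0)*conj(-2) + 2*(0)*conj(0) + 2*(0)*conj(0) + 2*(-6)*conj(0)]
      = (1/8)[(24) + (0) + (0) + (0) + (0)] = 24/8 = 3
Dimension check: dim(rho) = sum (mult * dim) = 0*1 + 3*1 + 3*1 + 0*1 + 3*2 = 12 = chi_rho(e) = 12.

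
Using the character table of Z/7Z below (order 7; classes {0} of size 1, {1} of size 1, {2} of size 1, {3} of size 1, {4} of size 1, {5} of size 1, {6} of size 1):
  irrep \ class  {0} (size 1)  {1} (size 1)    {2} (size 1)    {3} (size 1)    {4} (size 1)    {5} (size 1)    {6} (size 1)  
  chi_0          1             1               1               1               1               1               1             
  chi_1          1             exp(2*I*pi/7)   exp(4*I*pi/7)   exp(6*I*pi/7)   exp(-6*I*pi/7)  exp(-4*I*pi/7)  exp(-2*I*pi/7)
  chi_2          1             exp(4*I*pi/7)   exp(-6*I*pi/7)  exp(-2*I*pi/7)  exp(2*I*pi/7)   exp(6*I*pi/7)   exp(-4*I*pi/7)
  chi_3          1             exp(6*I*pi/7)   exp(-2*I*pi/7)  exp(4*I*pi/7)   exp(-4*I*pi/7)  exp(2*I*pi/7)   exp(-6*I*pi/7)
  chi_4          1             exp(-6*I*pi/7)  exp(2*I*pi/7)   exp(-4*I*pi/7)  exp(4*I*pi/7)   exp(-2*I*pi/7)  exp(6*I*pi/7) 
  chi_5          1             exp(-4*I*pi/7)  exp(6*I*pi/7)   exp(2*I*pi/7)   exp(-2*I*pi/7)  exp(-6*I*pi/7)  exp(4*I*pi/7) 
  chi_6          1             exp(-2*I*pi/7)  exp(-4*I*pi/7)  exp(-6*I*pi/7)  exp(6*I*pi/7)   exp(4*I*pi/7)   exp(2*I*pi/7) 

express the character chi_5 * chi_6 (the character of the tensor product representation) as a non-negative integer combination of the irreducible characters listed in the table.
chi_5 tensor chi_6 = chi_4 (all other irreducibles have multiplicity 0).

Why: The character of a tensor product is the pointwise product (chi_5 * chi_6)(C) = chi_5(C) * chi_6(C):
  {0}: (1)*(1), {1}: (exp(-4*I*pi/7))*(exp(-2*I*pi/7)), {2}: (exp(6*I*pi/7))*(exp(-4*I*pi/7)), {3}: (exp(2*I*pi/7))*(exp(-6*I*pi/7)), {4}: (exp(-2*I*pi/7))*(exp(6*I*pi/7)), {5}: (exp(-6*I*pi/7))*(exp(4*I*pi/7)), {6}: (exp(4*I*pi/7))*(exp(2*I*pi/7))
so (chi_5 * chi_6) takes values
  {0} -> 1, {1} -> exp(-6*I*pi/7), {2} -> exp(2*I*pi/7), {3} -> exp(-4*I*pi/7), {4} -> exp(4*I*pi/7), {5} -> exp(-2*I*pi/7), {6} -> exp(6*I*pi/7).
Now take the inner product of this character with each irreducible chi from the table, <chi_5*chi_6, chi> = (1/7) sum_C |C| (chi_5*chi_6)(C) conj(chi(C)):
  <chi_5*chi_6, chi_0> = (1/7)[1*(1)*conj(1) + 1*(exp(-6*I*pi/7))*conj(1) + 1*(exp(2*I*pi/7))*conj(1) + 1*(exp(-4*I*pi/7))*conj(1) + 1*(exp(4*I*pi/7))*conj(1) + 1*(exp(-2*I*pi/7))*conj(1) + 1*(exp(6*I*pi/7))*conj(1)]
      = (1/7)[(1) + (exp(-6*I*pi/7)) + (exp(2*I*pi/7)) + (exp(-4*I*pi/7)) + (exp(4*I*pi/7)) + (exp(-2*I*pi/7)) + (exp(6*I*pi/7))] = 0/7 = 0
  <chi_5*chi_6, chi_1> = (1/7)[1*(1)*conj(1) + 1*(exp(-6*I*pi/7))*conj(exp(2*I*pi/7)) + 1*(exp(2*I*pi/7))*conj(exp(4*I*pi/7)) + 1*(exp(-4*I*pi/7))*conj(exp(6*I*pi/7)) + 1*(exp(4*I*pi/7))*conj(exp(-6*I*pi/7)) + 1*(exp(-2*I*pi/7))*conj(exp(-4*I*pi/7)) + 1*(exp(6*I*pi/7))*conj(exp(-2*I*pi/7))]
      = (1/7)[(1) + (exp(6*I*pi/7)) + (exp(-2*I*pi/7)) + (exp(4*I*pi/7)) + (exp(-4*I*pi/7)) + (exp(2*I*pi/7)) + (exp(-6*I*pi/7))] = 0/7 = 0
  <chi_5*chi_6, chi_2> = (1/7)[1*(1)*conj(1) + 1*(exp(-6*I*pi/7))*conj(exp(4*I*pi/7)) + 1*(exp(2*I*pi/7))*conj(exp(-6*I*pi/7)) + 1*(exp(-4*I*pi/7))*conj(exp(-2*I*pi/7)) + 1*(exp(4*I*pi/7))*conj(exp(2*I*pi/7)) + 1*(exp(-2*I*pi/7))*conj(exp(6*I*pi/7)) + 1*(exp(6*I*pi/7))*conj(exp(-4*I*pi/7))]
      = (1/7)[(1) + (exp(4*I*pi/7)) + (exp(-6*I*pi/7)) + (exp(-2*I*pi/7)) + (exp(2*I*pi/7)) + (exp(6*I*pi/7)) + (exp(-4*I*pi/7))] = 0/7 = 0
  <chi_5*chi_6, chi_3> = (1/7)[1*(1)*conj(1) + 1*(exp(-6*I*pi/7))*conj(exp(6*I*pi/7)) + 1*(exp(2*I*pi/7))*conj(exp(-2*I*pi/7)) + 1*(exp(-4*I*pi/7))*conj(exp(4*I*pi/7)) + 1*(exp(4*I*pi/7))*conj(exp(-4*I*pi/7)) + 1*(exp(-2*I*pi/7))*conj(exp(2*I*pi/7)) + 1*(exp(6*I*pi/7))*conj(exp(-6*I*pi/7))]
      = (1/7)[(1) + (exp(2*I*pi/7)) + (exp(4*I*pi/7)) + (exp(6*I*pi/7)) + (exp(-6*I*pi/7)) + (exp(-4*I*pi/7)) + (exp(-2*I*pi/7))] = 0/7 = 0
  <chi_5*chi_6, chi_4> = (1/7)[1*(1)*conj(1) + 1*(exp(-6*I*pi/7))*conj(exp(-6*I*pi/7)) + 1*(exp(2*I*pi/7))*conj(exp(2*I*pi/7)) + 1*(exp(-4*I*pi/7))*conj(exp(-4*I*pi/7)) + 1*(exp(4*I*pi/7))*conj(exp(4*I*pi/7)) + 1*(exp(-2*I*pi/7))*conj(exp(-2*I*pi/7)) + 1*(exp(6*I*pi/7))*conj(exp(6*I*pi/7))]
      = (1/7)[(1) + (1) + (1) + (1) + (1) + (1) + (1)] = 7/7 = 1
  <chi_5*chi_6, chi_5> = (1/7)[1*(1)*conj(1) + 1*(exp(-6*I*pi/7))*conj(exp(-4*I*pi/7)) + 1*(exp(2*I*pi/7))*conj(exp(6*I*pi/7)) + 1*(exp(-4*I*pi/7))*conj(exp(2*I*pi/7)) + 1*(exp(4*I*pi/7))*conj(exp(-2*I*pi/7)) + 1*(exp(-2*I*pi/7))*conj(exp(-6*I*pi/7)) + 1*(exp(6*I*pi/7))*conj(exp(4*I*pi/7))]
      = (1/7)[(1) + (exp(-2*I*pi/7)) + (exp(-4*I*pi/7)) + (exp(-6*I*pi/7)) + (exp(6*I*pi/7)) + (exp(4*I*pi/7)) + (exp(2*I*pi/7))] = 0/7 = 0
  <chi_5*chi_6, chi_6> = (1/7)[1*(1)*conj(1) + 1*(exp(-6*I*pi/7))*conj(exp(-2*I*pi/7)) + 1*(exp(2*I*pi/7))*conj(exp(-4*I*pi/7)) + 1*(exp(-4*I*pi/7))*conj(exp(-6*I*pi/7)) + 1*(exp(4*I*pi/7))*conj(exp(6*I*pi/7)) + 1*(exp(-2*I*pi/7))*conj(exp(4*I*pi/7)) + 1*(exp(6*I*pi/7))*conj(exp(2*I*pi/7))]
      = (1/7)[(1) + (exp(-4*I*pi/7)) + (exp(6*I*pi/7)) + (exp(2*I*pi/7)) + (exp(-2*I*pi/7)) + (exp(-6*I*pi/7)) + (exp(4*I*pi/7))] = 0/7 = 0
(Exp terms are combined using exp(i*s)*conj(exp(i*t)) = exp(i*(s-t)), and sums of them are collapsed using the identity that for every m > 1 the m distinct m-th roots of unity sum to 0, e.g. 1 + exp(2*I*pi/3) + exp(-2*I*pi/3) = 0.)
Hence the multiplicities are chi_4: 1. Dimension check: dim(chi_5)*dim(chi_6) = 1*1 = 1 and sum (mult * dim) = 1*1 = 1.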